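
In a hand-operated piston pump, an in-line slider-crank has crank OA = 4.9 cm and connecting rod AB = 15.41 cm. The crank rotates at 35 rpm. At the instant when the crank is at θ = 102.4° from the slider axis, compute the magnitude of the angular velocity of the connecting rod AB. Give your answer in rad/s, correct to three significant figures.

ω = 3.665 rad/s (converted from 35 rpm).
The rod makes angle φ with the slider axis where L sinφ = r sinθ; differentiating, L cosφ·φ̇ = r ω cosθ.
L cosφ = √(L² − r² sin²θ) = 0.14648 m.
|ω_rod| = r ω |cosθ| / √(L² − r² sin²θ) = 0.049·3.665·0.21474/0.14648 = 0.26328 rad/s.

0.263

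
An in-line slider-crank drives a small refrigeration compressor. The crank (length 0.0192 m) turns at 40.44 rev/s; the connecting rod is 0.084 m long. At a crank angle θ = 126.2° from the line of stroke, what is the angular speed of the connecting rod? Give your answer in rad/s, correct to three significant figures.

34.9

ω = 254.1 rad/s (converted from 40.44 rev/s).
The rod makes angle φ with the slider axis where L sinφ = r sinθ; differentiating, L cosφ·φ̇ = r ω cosθ.
L cosφ = √(L² − r² sin²θ) = 0.082559 m.
|ω_rod| = r ω |cosθ| / √(L² − r² sin²θ) = 0.0192·254.1·0.59061/0.082559 = 34.9 rad/s.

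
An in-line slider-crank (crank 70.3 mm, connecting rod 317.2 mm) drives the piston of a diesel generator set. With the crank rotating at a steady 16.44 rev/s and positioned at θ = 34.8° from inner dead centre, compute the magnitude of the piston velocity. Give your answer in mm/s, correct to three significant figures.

4900

ω = 2π·16.4 = 103.3 rad/s
For an in-line slider-crank, x = r cosθ + √(L² − r² sin²θ), so v = −rω sinθ·[1 + r cosθ/√(L² − r² sin²θ)].
With r = 0.0703 m, L = 0.3172 m, θ = 34.8°: √(L² − r² sin²θ) = 0.31465 m.
v = −0.0703·103.3·0.57071·[1 + 0.0703·0.82115/0.31465] = -4.9047 m/s.
|v| = 4.9047 m/s = 4904.7 mm/s.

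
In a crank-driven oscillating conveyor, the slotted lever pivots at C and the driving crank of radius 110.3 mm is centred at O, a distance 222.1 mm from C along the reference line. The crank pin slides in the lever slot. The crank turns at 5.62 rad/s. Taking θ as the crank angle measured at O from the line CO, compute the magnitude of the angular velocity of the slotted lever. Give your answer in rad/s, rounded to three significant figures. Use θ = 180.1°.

5.54

ω = 5.62 rad/s
Crank pin A relative to C: A = (d + r cosθ, r sinθ); lever angle φ = atan2(r sinθ, d + r cosθ).
Differentiating tanφ: φ̇ = rω(d cosθ + r)/(d² + r² + 2dr cosθ).
d² + r² + 2dr cosθ = |CA|² = 0.0124993 m²;  d cosθ + r = -0.1118 m.
|ω_lever| = |0.1103·5.62·-0.1118| / 0.0124993 = 5.5445 rad/s.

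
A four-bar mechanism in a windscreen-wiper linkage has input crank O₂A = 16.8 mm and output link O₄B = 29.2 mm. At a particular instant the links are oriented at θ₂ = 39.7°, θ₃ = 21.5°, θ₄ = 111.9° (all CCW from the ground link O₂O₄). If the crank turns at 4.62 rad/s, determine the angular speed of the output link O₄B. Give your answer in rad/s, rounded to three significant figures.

ω₂ = 4.62 rad/s
Differentiating the loop-closure r₂e^{iθ₂}+r₃e^{iθ₃}=r₁+r₄e^{iθ₄} gives r₂ω₂e^{iθ₂}+r₃ω₃e^{iθ₃}=r₄ω₄e^{iθ₄}.
Eliminating the other unknown: ω₄ = r₂ω₂ sin(θ₂−θ₃) / [r₄ sin(θ₄−θ₃)].
Numerator sine = +0.31233; denominator sine = +0.99998.
Result = 0.0168·4.62·(+0.31233) / (0.0292·(+0.99998)) = +0.83023 rad/s; magnitude 0.83023 rad/s.

0.830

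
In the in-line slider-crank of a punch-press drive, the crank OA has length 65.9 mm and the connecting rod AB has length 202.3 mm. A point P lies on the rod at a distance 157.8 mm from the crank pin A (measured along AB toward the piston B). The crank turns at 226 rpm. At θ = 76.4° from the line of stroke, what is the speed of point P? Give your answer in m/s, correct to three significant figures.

1.61

ω = 23.67 rad/s.  Crank-pin speed |V_A| = rω = 1.5596 m/s, perpendicular to OA.
Rod angle: sinφ = −(r/L) sinθ ⇒ φ = -18.459°; ω_rod = −rω cosθ/√(L²−r²sin²θ) = -1.9112 rad/s.
V_P = V_A + ω_rod × AP, with AP = 0.1578 m along the rod.
Components: V_Px = −rω sinθ − a·ω_rod·sinφ = -1.6114 m/s;  V_Py = rω cosθ + a·ω_rod·cosφ = +0.080671 m/s.
|V_P| = √(V_Px² + V_Py²) = 1.6134 m/s.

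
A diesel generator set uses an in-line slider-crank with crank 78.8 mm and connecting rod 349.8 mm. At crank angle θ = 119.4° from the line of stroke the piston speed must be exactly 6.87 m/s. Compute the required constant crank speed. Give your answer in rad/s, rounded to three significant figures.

For an in-line slider-crank, |v_piston| = rω|sinθ|·[1 + r cosθ/√(L² − r² sin²θ)].
With r = 0.0788 m, L = 0.3498 m, θ = 119.4°: the bracketed kinematic factor |dx/dθ| = 0.060909 m.
ω = v/|dx/dθ| = 6.87/0.060909 = 112.79 rad/s.

113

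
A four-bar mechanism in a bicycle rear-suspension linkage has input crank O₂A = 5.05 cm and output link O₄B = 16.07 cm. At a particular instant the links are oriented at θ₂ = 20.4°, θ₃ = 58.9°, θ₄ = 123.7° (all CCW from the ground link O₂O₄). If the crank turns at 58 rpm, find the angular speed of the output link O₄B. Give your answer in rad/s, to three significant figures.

ω₂ = 6.074 rad/s (from 58 rpm).
Differentiating the loop-closure r₂e^{iθ₂}+r₃e^{iθ₃}=r₁+r₄e^{iθ₄} gives r₂ω₂e^{iθ₂}+r₃ω₃e^{iθ₃}=r₄ω₄e^{iθ₄}.
Eliminating the other unknown: ω₄ = r₂ω₂ sin(θ₂−θ₃) / [r₄ sin(θ₄−θ₃)].
Numerator sine = -0.62251; denominator sine = +0.90483.
Result = 0.0505·6.074·(-0.62251) / (0.1607·(+0.90483)) = -1.3132 rad/s; magnitude 1.3132 rad/s.

1.31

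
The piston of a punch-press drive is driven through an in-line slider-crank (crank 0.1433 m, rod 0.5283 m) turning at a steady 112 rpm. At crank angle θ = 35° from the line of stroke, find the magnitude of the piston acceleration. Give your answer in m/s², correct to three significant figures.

ω = 2π·112/60 = 11.73 rad/s
x(θ) = r cosθ + √(L² − r² sin²θ); with ω constant, a = ω²·d²x/dθ².
d²x/dθ² = −r cosθ − r²(cos2θ)/√u − r⁴ sin²2θ/(4u^{3/2}),  u = L² − r² sin²θ = 0.272345 m².
Substituting r = 0.1433 m, L = 0.5283 m, θ = 35°: d²x/dθ² = -0.1315 m.
a = ω²·d²x/dθ² = (11.73)²·(-0.1315) = -18.089 m/s²;  |a| = 18.089 m/s².

18.1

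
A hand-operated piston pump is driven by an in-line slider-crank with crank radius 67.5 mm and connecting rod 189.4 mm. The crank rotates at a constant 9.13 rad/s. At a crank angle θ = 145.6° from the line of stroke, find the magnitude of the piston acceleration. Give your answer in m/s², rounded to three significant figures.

3.84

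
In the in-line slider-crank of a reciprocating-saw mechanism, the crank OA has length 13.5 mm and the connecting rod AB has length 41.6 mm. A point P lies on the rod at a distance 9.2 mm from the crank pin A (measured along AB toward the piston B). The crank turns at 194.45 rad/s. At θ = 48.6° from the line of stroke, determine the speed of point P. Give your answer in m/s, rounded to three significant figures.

2.47

ω = 194.4 rad/s.  Crank-pin speed |V_A| = rω = 2.6251 m/s, perpendicular to OA.
Rod angle: sinφ = −(r/L) sinθ ⇒ φ = -14.089°; ω_rod = −rω cosθ/√(L²−r²sin²θ) = -43.025 rad/s.
V_P = V_A + ω_rod × AP, with AP = 0.0092 m along the rod.
Components: V_Px = −rω sinθ − a·ω_rod·sinφ = -2.0655 m/s;  V_Py = rω cosθ + a·ω_rod·cosφ = +1.3521 m/s.
|V_P| = √(V_Px² + V_Py²) = 2.4686 m/s.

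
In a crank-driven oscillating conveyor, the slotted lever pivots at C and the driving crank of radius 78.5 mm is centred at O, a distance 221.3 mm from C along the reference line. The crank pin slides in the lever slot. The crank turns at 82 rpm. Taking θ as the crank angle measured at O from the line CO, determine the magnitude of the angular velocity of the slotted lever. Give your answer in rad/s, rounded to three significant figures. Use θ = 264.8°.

ω = 8.587 rad/s (from 82 rpm).
Crank pin A relative to C: A = (d + r cosθ, r sinθ); lever angle φ = atan2(r sinθ, d + r cosθ).
Differentiating tanφ: φ̇ = rω(d cosθ + r)/(d² + r² + 2dr cosθ).
d² + r² + 2dr cosθ = |CA|² = 0.051987 m²;  d cosθ + r = +0.058443 m.
|ω_lever| = |0.0785·8.587·+0.058443| / 0.051987 = 0.75779 rad/s.

0.758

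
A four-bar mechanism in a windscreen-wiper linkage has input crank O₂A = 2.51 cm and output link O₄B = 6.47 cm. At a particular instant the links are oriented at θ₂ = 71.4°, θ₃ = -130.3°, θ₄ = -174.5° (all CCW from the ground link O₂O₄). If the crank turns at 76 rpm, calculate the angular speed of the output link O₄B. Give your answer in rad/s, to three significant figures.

ω₂ = 7.959 rad/s (from 76 rpm).
Differentiating the loop-closure r₂e^{iθ₂}+r₃e^{iθ₃}=r₁+r₄e^{iθ₄} gives r₂ω₂e^{iθ₂}+r₃ω₃e^{iθ₃}=r₄ω₄e^{iθ₄}.
Eliminating the other unknown: ω₄ = r₂ω₂ sin(θ₂−θ₃) / [r₄ sin(θ₄−θ₃)].
Numerator sine = -0.36975; denominator sine = -0.69717.
Result = 0.0251·7.959·(-0.36975) / (0.0647·(-0.69717)) = +1.6375 rad/s; magnitude 1.6375 rad/s.

1.64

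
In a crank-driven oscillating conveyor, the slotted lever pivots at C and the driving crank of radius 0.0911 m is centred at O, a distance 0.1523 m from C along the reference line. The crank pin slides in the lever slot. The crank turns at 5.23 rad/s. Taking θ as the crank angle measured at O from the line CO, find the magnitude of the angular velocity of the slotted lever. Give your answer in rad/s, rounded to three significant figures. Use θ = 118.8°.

0.466

ω = 5.23 rad/s
Crank pin A relative to C: A = (d + r cosθ, r sinθ); lever angle φ = atan2(r sinθ, d + r cosθ).
Differentiating tanφ: φ̇ = rω(d cosθ + r)/(d² + r² + 2dr cosθ).
d² + r² + 2dr cosθ = |CA|² = 0.0181263 m²;  d cosθ + r = +0.017729 m.
|ω_lever| = |0.0911·5.23·+0.017729| / 0.0181263 = 0.46601 rad/s.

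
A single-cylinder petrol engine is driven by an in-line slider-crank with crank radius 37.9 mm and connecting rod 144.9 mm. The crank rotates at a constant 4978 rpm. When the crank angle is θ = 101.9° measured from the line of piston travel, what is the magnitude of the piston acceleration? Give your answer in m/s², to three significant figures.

4670

ω = 2π·4978/60 = 521.3 rad/s
x(θ) = r cosθ + √(L² − r² sin²θ); with ω constant, a = ω²·d²x/dθ².
d²x/dθ² = −r cosθ − r²(cos2θ)/√u − r⁴ sin²2θ/(4u^{3/2}),  u = L² − r² sin²θ = 0.0196207 m².
Substituting r = 0.0379 m, L = 0.1449 m, θ = 101.9°: d²x/dθ² = +0.017167 m.
a = ω²·d²x/dθ² = (521.3)²·(+0.017167) = +4665.2 m/s²;  |a| = 4665.2 m/s².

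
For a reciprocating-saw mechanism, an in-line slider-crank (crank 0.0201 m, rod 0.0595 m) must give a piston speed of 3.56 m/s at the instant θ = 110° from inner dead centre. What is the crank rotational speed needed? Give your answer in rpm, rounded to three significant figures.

For an in-line slider-crank, |v_piston| = rω|sinθ|·[1 + r cosθ/√(L² − r² sin²θ)].
With r = 0.0201 m, L = 0.0595 m, θ = 110°: the bracketed kinematic factor |dx/dθ| = 0.016587 m.
ω = v/|dx/dθ| = 3.56/0.016587 = 214.63 rad/s.
N = 60ω/(2π) = 2049.6 rpm.

2050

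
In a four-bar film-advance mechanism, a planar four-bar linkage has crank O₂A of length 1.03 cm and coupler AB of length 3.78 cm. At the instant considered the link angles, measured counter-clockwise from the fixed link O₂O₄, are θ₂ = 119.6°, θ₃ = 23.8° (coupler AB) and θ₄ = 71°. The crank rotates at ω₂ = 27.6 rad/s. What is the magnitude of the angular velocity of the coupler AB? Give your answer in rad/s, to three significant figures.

7.69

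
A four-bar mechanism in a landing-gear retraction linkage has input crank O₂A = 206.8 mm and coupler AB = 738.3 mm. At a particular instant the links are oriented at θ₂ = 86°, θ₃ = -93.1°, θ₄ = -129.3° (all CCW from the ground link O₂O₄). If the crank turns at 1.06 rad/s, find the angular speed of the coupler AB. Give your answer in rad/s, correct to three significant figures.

0.291

ω₂ = 1.06 rad/s
Differentiating the loop-closure r₂e^{iθ₂}+r₃e^{iθ₃}=r₁+r₄e^{iθ₄} gives r₂ω₂e^{iθ₂}+r₃ω₃e^{iθ₃}=r₄ω₄e^{iθ₄}.
Eliminating the other unknown: ω₃ = r₂ω₂ sin(θ₄−θ₂) / [r₃ sin(θ₃−θ₄)].
Numerator sine = +0.57786; denominator sine = +0.59061.
Result = 0.2068·1.06·(+0.57786) / (0.7383·(+0.59061)) = +0.2905 rad/s; magnitude 0.2905 rad/s.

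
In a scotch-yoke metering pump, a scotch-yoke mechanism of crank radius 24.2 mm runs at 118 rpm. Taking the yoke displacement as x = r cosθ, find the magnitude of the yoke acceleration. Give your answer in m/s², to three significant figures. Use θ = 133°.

2.52

ω = 12.36 rad/s (from 118 rpm).
x = r cosθ ⇒ ẍ = −rω² cosθ (ω constant).
|a| = rω²|cosθ| = 0.0242·(12.36)²·|cos 133°| = 2.5201 m/s².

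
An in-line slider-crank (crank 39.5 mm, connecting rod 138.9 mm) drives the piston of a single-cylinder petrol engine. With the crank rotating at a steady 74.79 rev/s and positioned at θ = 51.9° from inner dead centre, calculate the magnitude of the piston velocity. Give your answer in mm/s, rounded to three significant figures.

17200

ω = 2π·74.8 = 469.9 rad/s
For an in-line slider-crank, x = r cosθ + √(L² − r² sin²θ), so v = −rω sinθ·[1 + r cosθ/√(L² − r² sin²θ)].
With r = 0.0395 m, L = 0.1389 m, θ = 51.9°: √(L² − r² sin²θ) = 0.13538 m.
v = −0.0395·469.9·0.78694·[1 + 0.0395·0.61704/0.13538] = -17.237 m/s.
|v| = 17.237 m/s = 17237 mm/s.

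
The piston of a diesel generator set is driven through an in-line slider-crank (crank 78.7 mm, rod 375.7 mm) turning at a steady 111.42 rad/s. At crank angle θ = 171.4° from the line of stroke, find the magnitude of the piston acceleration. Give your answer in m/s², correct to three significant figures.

770

ω = 111.4 rad/s
x(θ) = r cosθ + √(L² − r² sin²θ); with ω constant, a = ω²·d²x/dθ².
d²x/dθ² = −r cosθ − r²(cos2θ)/√u − r⁴ sin²2θ/(4u^{3/2}),  u = L² − r² sin²θ = 0.141012 m².
Substituting r = 0.0787 m, L = 0.3757 m, θ = 171.4°: d²x/dθ² = +0.062043 m.
a = ω²·d²x/dθ² = (111.4)²·(+0.062043) = +770.23 m/s²;  |a| = 770.23 m/s².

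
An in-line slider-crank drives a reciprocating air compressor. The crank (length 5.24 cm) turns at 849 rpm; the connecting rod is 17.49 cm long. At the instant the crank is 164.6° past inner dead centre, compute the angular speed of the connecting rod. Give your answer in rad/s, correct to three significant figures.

25.8

ω = 88.91 rad/s (converted from 849 rpm).
The rod makes angle φ with the slider axis where L sinφ = r sinθ; differentiating, L cosφ·φ̇ = r ω cosθ.
L cosφ = √(L² − r² sin²θ) = 0.17435 m.
|ω_rod| = r ω |cosθ| / √(L² − r² sin²θ) = 0.0524·88.91·0.96410/0.17435 = 25.762 rad/s.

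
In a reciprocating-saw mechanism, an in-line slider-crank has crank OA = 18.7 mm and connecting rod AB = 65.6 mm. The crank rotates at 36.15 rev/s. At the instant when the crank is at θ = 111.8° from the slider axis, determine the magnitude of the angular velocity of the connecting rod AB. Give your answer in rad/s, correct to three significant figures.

24.9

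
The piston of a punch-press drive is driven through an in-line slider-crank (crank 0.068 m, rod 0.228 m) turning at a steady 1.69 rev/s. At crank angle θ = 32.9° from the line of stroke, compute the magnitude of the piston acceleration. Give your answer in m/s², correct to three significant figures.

ω = 2π·1.69 = 10.62 rad/s
x(θ) = r cosθ + √(L² − r² sin²θ); with ω constant, a = ω²·d²x/dθ².
d²x/dθ² = −r cosθ − r²(cos2θ)/√u − r⁴ sin²2θ/(4u^{3/2}),  u = L² − r² sin²θ = 0.0506197 m².
Substituting r = 0.068 m, L = 0.228 m, θ = 32.9°: d²x/dθ² = -0.065909 m.
a = ω²·d²x/dθ² = (10.62)²·(-0.065909) = -7.4316 m/s²;  |a| = 7.4316 m/s².

7.43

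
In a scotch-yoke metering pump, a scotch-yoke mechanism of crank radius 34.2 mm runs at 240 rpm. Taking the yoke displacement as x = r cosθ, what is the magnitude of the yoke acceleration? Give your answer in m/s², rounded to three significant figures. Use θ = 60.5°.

10.6

ω = 25.13 rad/s (from 240 rpm).
x = r cosθ ⇒ ẍ = −rω² cosθ (ω constant).
|a| = rω²|cosθ| = 0.0342·(25.13)²·|cos 60.5°| = 10.638 m/s².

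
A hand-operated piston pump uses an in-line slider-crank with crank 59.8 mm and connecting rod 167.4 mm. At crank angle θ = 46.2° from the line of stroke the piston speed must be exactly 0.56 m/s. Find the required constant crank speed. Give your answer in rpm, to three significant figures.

98.7

For an in-line slider-crank, |v_piston| = rω|sinθ|·[1 + r cosθ/√(L² − r² sin²θ)].
With r = 0.0598 m, L = 0.1674 m, θ = 46.2°: the bracketed kinematic factor |dx/dθ| = 0.054206 m.
ω = v/|dx/dθ| = 0.56/0.054206 = 10.331 rad/s.
N = 60ω/(2π) = 98.653 rpm.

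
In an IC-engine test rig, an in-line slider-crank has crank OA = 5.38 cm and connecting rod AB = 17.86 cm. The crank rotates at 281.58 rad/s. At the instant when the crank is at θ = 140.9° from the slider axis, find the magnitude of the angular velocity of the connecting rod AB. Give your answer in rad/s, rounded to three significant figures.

67.0

ω = 281.6 rad/s
The rod makes angle φ with the slider axis where L sinφ = r sinθ; differentiating, L cosφ·φ̇ = r ω cosθ.
L cosφ = √(L² − r² sin²θ) = 0.17535 m.
|ω_rod| = r ω |cosθ| / √(L² − r² sin²θ) = 0.0538·281.6·0.77605/0.17535 = 67.046 rad/s.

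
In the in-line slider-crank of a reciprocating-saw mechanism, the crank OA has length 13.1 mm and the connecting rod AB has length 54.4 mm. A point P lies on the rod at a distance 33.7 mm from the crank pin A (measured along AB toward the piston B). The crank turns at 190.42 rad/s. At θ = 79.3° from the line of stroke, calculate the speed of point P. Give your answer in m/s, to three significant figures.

2.53

ω = 190.4 rad/s.  Crank-pin speed |V_A| = rω = 2.4945 m/s, perpendicular to OA.
Rod angle: sinφ = −(r/L) sinθ ⇒ φ = -13.687°; ω_rod = −rω cosθ/√(L²−r²sin²θ) = -8.7625 rad/s.
V_P = V_A + ω_rod × AP, with AP = 0.0337 m along the rod.
Components: V_Px = −rω sinθ − a·ω_rod·sinφ = -2.521 m/s;  V_Py = rω cosθ + a·ω_rod·cosφ = +0.17623 m/s.
|V_P| = √(V_Px² + V_Py²) = 2.5272 m/s.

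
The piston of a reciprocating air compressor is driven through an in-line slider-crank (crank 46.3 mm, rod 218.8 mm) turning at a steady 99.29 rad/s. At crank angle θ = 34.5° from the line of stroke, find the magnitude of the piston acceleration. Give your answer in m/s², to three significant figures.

ω = 99.29 rad/s
x(θ) = r cosθ + √(L² − r² sin²θ); with ω constant, a = ω²·d²x/dθ².
d²x/dθ² = −r cosθ − r²(cos2θ)/√u − r⁴ sin²2θ/(4u^{3/2}),  u = L² − r² sin²θ = 0.0471857 m².
Substituting r = 0.0463 m, L = 0.2188 m, θ = 34.5°: d²x/dθ² = -0.041791 m.
a = ω²·d²x/dθ² = (99.29)²·(-0.041791) = -412 m/s²;  |a| = 412 m/s².

412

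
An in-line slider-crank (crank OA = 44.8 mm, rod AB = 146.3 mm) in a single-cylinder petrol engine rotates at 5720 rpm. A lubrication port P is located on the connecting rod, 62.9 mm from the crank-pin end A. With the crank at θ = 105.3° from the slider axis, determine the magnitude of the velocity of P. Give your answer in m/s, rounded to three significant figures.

25.3

ω = 599 rad/s.  Crank-pin speed |V_A| = rω = 26.835 m/s, perpendicular to OA.
Rod angle: sinφ = −(r/L) sinθ ⇒ φ = -17.180°; ω_rod = −rω cosθ/√(L²−r²sin²θ) = +50.661 rad/s.
V_P = V_A + ω_rod × AP, with AP = 0.0629 m along the rod.
Components: V_Px = −rω sinθ − a·ω_rod·sinφ = -24.943 m/s;  V_Py = rω cosθ + a·ω_rod·cosφ = -4.0366 m/s.
|V_P| = √(V_Px² + V_Py²) = 25.267 m/s.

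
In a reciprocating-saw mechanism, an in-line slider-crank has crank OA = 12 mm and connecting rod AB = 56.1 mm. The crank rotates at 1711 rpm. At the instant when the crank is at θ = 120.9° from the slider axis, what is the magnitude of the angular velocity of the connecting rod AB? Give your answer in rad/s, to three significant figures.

20.0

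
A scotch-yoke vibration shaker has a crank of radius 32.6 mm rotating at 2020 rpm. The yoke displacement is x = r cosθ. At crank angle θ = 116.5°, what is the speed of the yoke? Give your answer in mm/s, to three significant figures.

6170

ω = 211.5 rad/s (from 2020 rpm).
x = r cosθ ⇒ ẋ = −rω sinθ.
|v| = rω|sinθ| = 0.0326·211.5·|sin 116.5°| = 6.1715 m/s = 6171.5 mm/s.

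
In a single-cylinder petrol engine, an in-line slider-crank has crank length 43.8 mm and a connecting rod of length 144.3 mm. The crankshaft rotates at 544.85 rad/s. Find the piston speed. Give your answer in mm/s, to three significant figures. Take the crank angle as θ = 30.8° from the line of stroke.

15400

ω = 544.9 rad/s
For an in-line slider-crank, x = r cosθ + √(L² − r² sin²θ), so v = −rω sinθ·[1 + r cosθ/√(L² − r² sin²θ)].
With r = 0.0438 m, L = 0.1443 m, θ = 30.8°: √(L² − r² sin²θ) = 0.14255 m.
v = −0.0438·544.9·0.51204·[1 + 0.0438·0.85896/0.14255] = -15.445 m/s.
|v| = 15.445 m/s = 15445 mm/s.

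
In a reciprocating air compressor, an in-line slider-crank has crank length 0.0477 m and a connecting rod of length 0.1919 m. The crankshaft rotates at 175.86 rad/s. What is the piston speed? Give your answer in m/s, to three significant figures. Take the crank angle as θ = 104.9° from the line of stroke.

ω = 175.9 rad/s
For an in-line slider-crank, x = r cosθ + √(L² − r² sin²θ), so v = −rω sinθ·[1 + r cosθ/√(L² − r² sin²θ)].
With r = 0.0477 m, L = 0.1919 m, θ = 104.9°: √(L² − r² sin²θ) = 0.18628 m.
v = −0.0477·175.9·0.96638·[1 + 0.0477·-0.25713/0.18628] = -7.5727 m/s.
|v| = 7.5727 m/s.

7.57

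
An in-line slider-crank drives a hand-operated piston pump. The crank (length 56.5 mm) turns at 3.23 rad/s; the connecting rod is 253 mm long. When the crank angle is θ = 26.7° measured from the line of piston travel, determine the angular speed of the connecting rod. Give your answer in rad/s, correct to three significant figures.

0.648

ω = 3.23 rad/s
The rod makes angle φ with the slider axis where L sinφ = r sinθ; differentiating, L cosφ·φ̇ = r ω cosθ.
L cosφ = √(L² − r² sin²θ) = 0.25172 m.
|ω_rod| = r ω |cosθ| / √(L² − r² sin²θ) = 0.0565·3.23·0.89337/0.25172 = 0.64768 rad/s.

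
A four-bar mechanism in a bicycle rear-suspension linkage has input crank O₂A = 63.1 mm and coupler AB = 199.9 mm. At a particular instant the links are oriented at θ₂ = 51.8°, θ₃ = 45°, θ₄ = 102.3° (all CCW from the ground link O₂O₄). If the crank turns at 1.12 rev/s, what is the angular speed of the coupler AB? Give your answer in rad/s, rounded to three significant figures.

2.04

ω₂ = 7.037 rad/s (from 1.12 rev/s).
Differentiating the loop-closure r₂e^{iθ₂}+r₃e^{iθ₃}=r₁+r₄e^{iθ₄} gives r₂ω₂e^{iθ₂}+r₃ω₃e^{iθ₃}=r₄ω₄e^{iθ₄}.
Eliminating the other unknown: ω₃ = r₂ω₂ sin(θ₄−θ₂) / [r₃ sin(θ₃−θ₄)].
Numerator sine = +0.77162; denominator sine = -0.84151.
Result = 0.0631·7.037·(+0.77162) / (0.1999·(-0.84151)) = -2.0369 rad/s; magnitude 2.0369 rad/s.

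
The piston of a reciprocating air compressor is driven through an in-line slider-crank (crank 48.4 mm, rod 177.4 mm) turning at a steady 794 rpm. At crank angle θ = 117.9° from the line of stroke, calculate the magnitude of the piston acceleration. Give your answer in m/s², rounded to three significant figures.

ω = 2π·794/60 = 83.15 rad/s
x(θ) = r cosθ + √(L² − r² sin²θ); with ω constant, a = ω²·d²x/dθ².
d²x/dθ² = −r cosθ − r²(cos2θ)/√u − r⁴ sin²2θ/(4u^{3/2}),  u = L² − r² sin²θ = 0.0296411 m².
Substituting r = 0.0484 m, L = 0.1774 m, θ = 117.9°: d²x/dθ² = +0.030112 m.
a = ω²·d²x/dθ² = (83.15)²·(+0.030112) = +208.18 m/s²;  |a| = 208.18 m/s².

208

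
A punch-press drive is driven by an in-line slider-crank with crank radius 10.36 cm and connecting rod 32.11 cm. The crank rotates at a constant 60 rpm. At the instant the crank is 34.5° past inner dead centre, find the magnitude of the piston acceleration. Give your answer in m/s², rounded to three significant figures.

3.88

ω = 2π·60/60 = 6.283 rad/s
x(θ) = r cosθ + √(L² − r² sin²θ); with ω constant, a = ω²·d²x/dθ².
d²x/dθ² = −r cosθ − r²(cos2θ)/√u − r⁴ sin²2θ/(4u^{3/2}),  u = L² − r² sin²θ = 0.0996619 m².
Substituting r = 0.1036 m, L = 0.3211 m, θ = 34.5°: d²x/dθ² = -0.098361 m.
a = ω²·d²x/dθ² = (6.283)²·(-0.098361) = -3.8831 m/s²;  |a| = 3.8831 m/s².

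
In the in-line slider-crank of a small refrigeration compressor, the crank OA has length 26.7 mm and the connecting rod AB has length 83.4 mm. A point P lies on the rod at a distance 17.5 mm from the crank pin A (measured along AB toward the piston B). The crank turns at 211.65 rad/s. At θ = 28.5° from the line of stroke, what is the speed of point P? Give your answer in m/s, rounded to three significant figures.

4.85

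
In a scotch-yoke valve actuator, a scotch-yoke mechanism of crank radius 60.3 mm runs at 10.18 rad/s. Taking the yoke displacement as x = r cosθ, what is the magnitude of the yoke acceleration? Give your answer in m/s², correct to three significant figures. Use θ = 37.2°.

ω = 10.18 rad/s
x = r cosθ ⇒ ẍ = −rω² cosθ (ω constant).
|a| = rω²|cosθ| = 0.0603·(10.18)²·|cos 37.2°| = 4.9775 m/s².

4.98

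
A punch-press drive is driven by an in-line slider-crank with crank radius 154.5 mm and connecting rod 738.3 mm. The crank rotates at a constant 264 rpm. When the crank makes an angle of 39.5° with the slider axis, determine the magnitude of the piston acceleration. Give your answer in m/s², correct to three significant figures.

96.1

ω = 2π·264/60 = 27.65 rad/s
x(θ) = r cosθ + √(L² − r² sin²θ); with ω constant, a = ω²·d²x/dθ².
d²x/dθ² = −r cosθ − r²(cos2θ)/√u − r⁴ sin²2θ/(4u^{3/2}),  u = L² − r² sin²θ = 0.535429 m².
Substituting r = 0.1545 m, L = 0.7383 m, θ = 39.5°: d²x/dθ² = -0.12579 m.
a = ω²·d²x/dθ² = (27.65)²·(-0.12579) = -96.142 m/s²;  |a| = 96.142 m/s².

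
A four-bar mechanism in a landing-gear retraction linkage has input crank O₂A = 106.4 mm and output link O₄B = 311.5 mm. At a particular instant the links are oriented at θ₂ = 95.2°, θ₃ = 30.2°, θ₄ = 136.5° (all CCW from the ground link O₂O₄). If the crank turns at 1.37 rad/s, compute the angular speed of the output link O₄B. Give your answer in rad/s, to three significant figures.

0.442

ω₂ = 1.37 rad/s
Differentiating the loop-closure r₂e^{iθ₂}+r₃e^{iθ₃}=r₁+r₄e^{iθ₄} gives r₂ω₂e^{iθ₂}+r₃ω₃e^{iθ₃}=r₄ω₄e^{iθ₄}.
Eliminating the other unknown: ω₄ = r₂ω₂ sin(θ₂−θ₃) / [r₄ sin(θ₄−θ₃)].
Numerator sine = +0.90631; denominator sine = +0.95981.
Result = 0.1064·1.37·(+0.90631) / (0.3115·(+0.95981)) = +0.44187 rad/s; magnitude 0.44187 rad/s.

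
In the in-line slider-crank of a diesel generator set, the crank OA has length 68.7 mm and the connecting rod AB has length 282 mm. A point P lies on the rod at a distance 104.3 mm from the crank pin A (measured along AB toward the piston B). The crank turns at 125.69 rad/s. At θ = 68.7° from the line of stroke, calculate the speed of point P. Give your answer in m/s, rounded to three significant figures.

ω = 125.7 rad/s.  Crank-pin speed |V_A| = rω = 8.6349 m/s, perpendicular to OA.
Rod angle: sinφ = −(r/L) sinθ ⇒ φ = -13.119°; ω_rod = −rω cosθ/√(L²−r²sin²θ) = -11.421 rad/s.
V_P = V_A + ω_rod × AP, with AP = 0.1043 m along the rod.
Components: V_Px = −rω sinθ − a·ω_rod·sinφ = -8.3154 m/s;  V_Py = rω cosθ + a·ω_rod·cosφ = +1.9765 m/s.
|V_P| = √(V_Px² + V_Py²) = 8.5471 m/s.

8.55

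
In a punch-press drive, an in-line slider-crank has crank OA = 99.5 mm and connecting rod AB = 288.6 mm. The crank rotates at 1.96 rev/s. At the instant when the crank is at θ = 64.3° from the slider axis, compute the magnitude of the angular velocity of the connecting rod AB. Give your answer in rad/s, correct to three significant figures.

1.94

ω = 12.32 rad/s (converted from 1.96 rev/s).
The rod makes angle φ with the slider axis where L sinφ = r sinθ; differentiating, L cosφ·φ̇ = r ω cosθ.
L cosφ = √(L² − r² sin²θ) = 0.27432 m.
|ω_rod| = r ω |cosθ| / √(L² − r² sin²θ) = 0.0995·12.32·0.43366/0.27432 = 1.9371 rad/s.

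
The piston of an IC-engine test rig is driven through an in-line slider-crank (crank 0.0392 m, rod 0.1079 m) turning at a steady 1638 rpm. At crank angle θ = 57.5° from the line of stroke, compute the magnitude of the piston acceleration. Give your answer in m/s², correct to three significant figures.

447

ω = 2π·1638/60 = 171.5 rad/s
x(θ) = r cosθ + √(L² − r² sin²θ); with ω constant, a = ω²·d²x/dθ².
d²x/dθ² = −r cosθ − r²(cos2θ)/√u − r⁴ sin²2θ/(4u^{3/2}),  u = L² − r² sin²θ = 0.0105494 m².
Substituting r = 0.0392 m, L = 0.1079 m, θ = 57.5°: d²x/dθ² = -0.015187 m.
a = ω²·d²x/dθ² = (171.5)²·(-0.015187) = -446.84 m/s²;  |a| = 446.84 m/s².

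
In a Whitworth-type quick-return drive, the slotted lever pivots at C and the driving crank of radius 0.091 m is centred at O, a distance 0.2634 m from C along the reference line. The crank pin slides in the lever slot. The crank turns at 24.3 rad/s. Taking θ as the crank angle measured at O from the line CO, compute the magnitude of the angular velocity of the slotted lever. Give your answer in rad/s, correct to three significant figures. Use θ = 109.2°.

ω = 24.3 rad/s
Crank pin A relative to C: A = (d + r cosθ, r sinθ); lever angle φ = atan2(r sinθ, d + r cosθ).
Differentiating tanφ: φ̇ = rω(d cosθ + r)/(d² + r² + 2dr cosθ).
d² + r² + 2dr cosθ = |CA|² = 0.0618951 m²;  d cosθ + r = +0.0043765 m.
|ω_lever| = |0.091·24.3·+0.0043765| / 0.0618951 = 0.15636 rad/s.

0.156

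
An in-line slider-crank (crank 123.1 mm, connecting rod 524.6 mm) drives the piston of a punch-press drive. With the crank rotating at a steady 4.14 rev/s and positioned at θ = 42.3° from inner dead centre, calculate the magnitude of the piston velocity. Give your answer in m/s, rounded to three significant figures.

2.53

ω = 2π·4.14 = 26.01 rad/s
For an in-line slider-crank, x = r cosθ + √(L² − r² sin²θ), so v = −rω sinθ·[1 + r cosθ/√(L² − r² sin²θ)].
With r = 0.1231 m, L = 0.5246 m, θ = 42.3°: √(L² − r² sin²θ) = 0.51802 m.
v = −0.1231·26.01·0.67301·[1 + 0.1231·0.73963/0.51802] = -2.5339 m/s.
|v| = 2.5339 m/s.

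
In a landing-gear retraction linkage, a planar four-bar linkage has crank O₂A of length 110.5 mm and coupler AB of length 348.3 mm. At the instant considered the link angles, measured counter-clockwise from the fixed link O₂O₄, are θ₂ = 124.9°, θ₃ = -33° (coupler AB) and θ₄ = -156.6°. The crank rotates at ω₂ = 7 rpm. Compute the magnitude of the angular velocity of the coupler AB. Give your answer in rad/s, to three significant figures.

0.274

ω₂ = 0.733 rad/s (from 7 rpm).
Differentiating the loop-closure r₂e^{iθ₂}+r₃e^{iθ₃}=r₁+r₄e^{iθ₄} gives r₂ω₂e^{iθ₂}+r₃ω₃e^{iθ₃}=r₄ω₄e^{iθ₄}.
Eliminating the other unknown: ω₃ = r₂ω₂ sin(θ₄−θ₂) / [r₃ sin(θ₃−θ₄)].
Numerator sine = +0.97992; denominator sine = +0.83292.
Result = 0.1105·0.733·(+0.97992) / (0.3483·(+0.83292)) = +0.27361 rad/s; magnitude 0.27361 rad/s.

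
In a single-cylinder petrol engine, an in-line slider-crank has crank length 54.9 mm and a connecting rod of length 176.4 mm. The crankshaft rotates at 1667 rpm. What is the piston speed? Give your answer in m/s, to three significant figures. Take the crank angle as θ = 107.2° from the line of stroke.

8.27

ω = 2π·1667/60 = 174.6 rad/s
For an in-line slider-crank, x = r cosθ + √(L² − r² sin²θ), so v = −rω sinθ·[1 + r cosθ/√(L² − r² sin²θ)].
With r = 0.0549 m, L = 0.1764 m, θ = 107.2°: √(L² − r² sin²θ) = 0.16842 m.
v = −0.0549·174.6·0.95528·[1 + 0.0549·-0.29571/0.16842] = -8.2727 m/s.
|v| = 8.2727 m/s.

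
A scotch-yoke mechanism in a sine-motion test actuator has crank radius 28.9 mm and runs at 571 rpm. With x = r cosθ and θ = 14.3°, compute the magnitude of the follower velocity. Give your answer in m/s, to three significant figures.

ω = 59.79 rad/s (from 571 rpm).
x = r cosθ ⇒ ẋ = −rω sinθ.
|v| = rω|sinθ| = 0.0289·59.79·|sin 14.3°| = 0.42683 m/s.

0.427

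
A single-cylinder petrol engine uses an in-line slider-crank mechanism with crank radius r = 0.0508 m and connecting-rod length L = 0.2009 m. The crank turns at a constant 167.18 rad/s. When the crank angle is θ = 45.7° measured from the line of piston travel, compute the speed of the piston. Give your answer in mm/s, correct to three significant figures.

ω = 167.2 rad/s
For an in-line slider-crank, x = r cosθ + √(L² − r² sin²θ), so v = −rω sinθ·[1 + r cosθ/√(L² − r² sin²θ)].
With r = 0.0508 m, L = 0.2009 m, θ = 45.7°: √(L² − r² sin²θ) = 0.19758 m.
v = −0.0508·167.2·0.71569·[1 + 0.0508·0.69842/0.19758] = -7.1696 m/s.
|v| = 7.1696 m/s = 7169.6 mm/s.

7170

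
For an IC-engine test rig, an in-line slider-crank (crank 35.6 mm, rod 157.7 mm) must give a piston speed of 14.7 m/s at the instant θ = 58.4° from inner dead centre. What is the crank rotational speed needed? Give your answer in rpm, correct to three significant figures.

4130

For an in-line slider-crank, |v_piston| = rω|sinθ|·[1 + r cosθ/√(L² − r² sin²θ)].
With r = 0.0356 m, L = 0.1577 m, θ = 58.4°: the bracketed kinematic factor |dx/dθ| = 0.033976 m.
ω = v/|dx/dθ| = 14.7/0.033976 = 432.65 rad/s.
N = 60ω/(2π) = 4131.5 rpm.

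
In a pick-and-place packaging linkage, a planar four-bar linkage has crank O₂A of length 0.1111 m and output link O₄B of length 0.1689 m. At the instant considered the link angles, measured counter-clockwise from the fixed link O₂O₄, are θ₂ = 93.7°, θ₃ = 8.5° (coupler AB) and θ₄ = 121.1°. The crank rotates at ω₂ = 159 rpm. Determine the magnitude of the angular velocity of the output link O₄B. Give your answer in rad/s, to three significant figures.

ω₂ = 16.65 rad/s (from 159 rpm).
Differentiating the loop-closure r₂e^{iθ₂}+r₃e^{iθ₃}=r₁+r₄e^{iθ₄} gives r₂ω₂e^{iθ₂}+r₃ω₃e^{iθ₃}=r₄ω₄e^{iθ₄}.
Eliminating the other unknown: ω₄ = r₂ω₂ sin(θ₂−θ₃) / [r₄ sin(θ₄−θ₃)].
Numerator sine = +0.99649; denominator sine = +0.92321.
Result = 0.1111·16.65·(+0.99649) / (0.1689·(+0.92321)) = +11.822 rad/s; magnitude 11.822 rad/s.

11.8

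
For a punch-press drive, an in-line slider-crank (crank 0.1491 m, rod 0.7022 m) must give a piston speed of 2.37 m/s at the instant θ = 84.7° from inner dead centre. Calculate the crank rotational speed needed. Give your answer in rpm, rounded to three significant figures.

For an in-line slider-crank, |v_piston| = rω|sinθ|·[1 + r cosθ/√(L² − r² sin²θ)].
With r = 0.1491 m, L = 0.7022 m, θ = 84.7°: the bracketed kinematic factor |dx/dθ| = 0.15144 m.
ω = v/|dx/dθ| = 2.37/0.15144 = 15.65 rad/s.
N = 60ω/(2π) = 149.44 rpm.

149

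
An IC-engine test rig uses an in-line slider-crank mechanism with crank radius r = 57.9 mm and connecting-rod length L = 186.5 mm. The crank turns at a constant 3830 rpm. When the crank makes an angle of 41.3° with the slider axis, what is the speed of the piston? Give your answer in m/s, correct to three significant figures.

19.0

ω = 2π·3830/60 = 401.1 rad/s
For an in-line slider-crank, x = r cosθ + √(L² − r² sin²θ), so v = −rω sinθ·[1 + r cosθ/√(L² − r² sin²θ)].
With r = 0.0579 m, L = 0.1865 m, θ = 41.3°: √(L² − r² sin²θ) = 0.18254 m.
v = −0.0579·401.1·0.66000·[1 + 0.0579·0.75126/0.18254] = -18.979 m/s.
|v| = 18.979 m/s.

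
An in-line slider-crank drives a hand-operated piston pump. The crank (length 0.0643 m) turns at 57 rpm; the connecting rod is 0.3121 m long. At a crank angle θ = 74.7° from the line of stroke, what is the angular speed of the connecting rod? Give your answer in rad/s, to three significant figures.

0.331

ω = 5.969 rad/s (converted from 57 rpm).
The rod makes angle φ with the slider axis where L sinφ = r sinθ; differentiating, L cosφ·φ̇ = r ω cosθ.
L cosφ = √(L² − r² sin²θ) = 0.30588 m.
|ω_rod| = r ω |cosθ| / √(L² − r² sin²θ) = 0.0643·5.969·0.26387/0.30588 = 0.3311 rad/s.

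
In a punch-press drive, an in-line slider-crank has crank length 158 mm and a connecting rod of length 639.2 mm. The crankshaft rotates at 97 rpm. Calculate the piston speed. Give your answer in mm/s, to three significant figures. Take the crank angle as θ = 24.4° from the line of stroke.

ω = 2π·97/60 = 10.16 rad/s
For an in-line slider-crank, x = r cosθ + √(L² − r² sin²θ), so v = −rω sinθ·[1 + r cosθ/√(L² − r² sin²θ)].
With r = 0.158 m, L = 0.6392 m, θ = 24.4°: √(L² − r² sin²θ) = 0.63586 m.
v = −0.158·10.16·0.41310·[1 + 0.158·0.91068/0.63586] = -0.81304 m/s.
|v| = 0.81304 m/s = 813.04 mm/s.

813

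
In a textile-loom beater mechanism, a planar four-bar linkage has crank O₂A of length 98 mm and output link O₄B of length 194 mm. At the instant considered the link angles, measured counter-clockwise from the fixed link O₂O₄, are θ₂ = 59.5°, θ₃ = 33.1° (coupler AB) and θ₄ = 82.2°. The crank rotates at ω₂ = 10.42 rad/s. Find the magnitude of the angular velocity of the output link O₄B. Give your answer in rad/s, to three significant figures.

ω₂ = 10.42 rad/s
Differentiating the loop-closure r₂e^{iθ₂}+r₃e^{iθ₃}=r₁+r₄e^{iθ₄} gives r₂ω₂e^{iθ₂}+r₃ω₃e^{iθ₃}=r₄ω₄e^{iθ₄}.
Eliminating the other unknown: ω₄ = r₂ω₂ sin(θ₂−θ₃) / [r₄ sin(θ₄−θ₃)].
Numerator sine = +0.44464; denominator sine = +0.75585.
Result = 0.098·10.42·(+0.44464) / (0.194·(+0.75585)) = +3.0964 rad/s; magnitude 3.0964 rad/s.

3.10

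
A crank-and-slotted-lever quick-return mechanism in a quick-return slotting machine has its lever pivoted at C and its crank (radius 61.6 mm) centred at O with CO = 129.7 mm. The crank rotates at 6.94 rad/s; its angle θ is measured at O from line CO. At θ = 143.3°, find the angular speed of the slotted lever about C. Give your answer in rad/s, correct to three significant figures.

2.32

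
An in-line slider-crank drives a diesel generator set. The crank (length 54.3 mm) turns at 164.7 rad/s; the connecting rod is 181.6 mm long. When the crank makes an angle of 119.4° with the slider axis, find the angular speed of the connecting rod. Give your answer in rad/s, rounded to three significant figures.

25.0

ω = 164.7 rad/s
The rod makes angle φ with the slider axis where L sinφ = r sinθ; differentiating, L cosφ·φ̇ = r ω cosθ.
L cosφ = √(L² − r² sin²θ) = 0.17533 m.
|ω_rod| = r ω |cosθ| / √(L² − r² sin²θ) = 0.0543·164.7·0.49090/0.17533 = 25.04 rad/s.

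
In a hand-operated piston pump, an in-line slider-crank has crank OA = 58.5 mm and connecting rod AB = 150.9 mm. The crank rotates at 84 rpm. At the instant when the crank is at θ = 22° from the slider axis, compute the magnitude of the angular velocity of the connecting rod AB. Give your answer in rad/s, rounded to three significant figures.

3.20

ω = 8.796 rad/s (converted from 84 rpm).
The rod makes angle φ with the slider axis where L sinφ = r sinθ; differentiating, L cosφ·φ̇ = r ω cosθ.
L cosφ = √(L² − r² sin²θ) = 0.1493 m.
|ω_rod| = r ω |cosθ| / √(L² − r² sin²θ) = 0.0585·8.796·0.92718/0.1493 = 3.1957 rad/s.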